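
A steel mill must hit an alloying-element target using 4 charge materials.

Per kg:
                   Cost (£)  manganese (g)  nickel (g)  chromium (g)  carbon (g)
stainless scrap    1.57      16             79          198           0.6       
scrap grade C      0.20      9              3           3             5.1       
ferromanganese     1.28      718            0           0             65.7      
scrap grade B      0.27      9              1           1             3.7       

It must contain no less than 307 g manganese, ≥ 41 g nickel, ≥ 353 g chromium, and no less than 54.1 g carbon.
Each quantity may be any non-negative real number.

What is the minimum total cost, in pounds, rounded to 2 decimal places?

Set it up as a linear program. Let x1 = kg of stainless scrap, x2 = kg of scrap grade C, x3 = kg of ferromanganese, x4 = kg of scrap grade B.
Minimise 1.57x1 + 0.2x2 + 1.28x3 + 0.27x4 with:
  16x1 + 9x2 + 718x3 + 9x4 ≥ 307   (manganese)
  79x1 + 3x2 + 1x4 ≥ 41   (nickel)
  198x1 + 3x2 + 1x4 ≥ 353   (chromium)
  0.6x1 + 5.1x2 + 65.7x3 + 3.7x4 ≥ 54.1   (carbon)
  x1, x2, x3, x4 ≥ 0.
The minimum-cost mix takes nothing from scrap grade C, scrap grade B — only stainless scrap, ferromanganese. The chromium and carbon requirements are met with equality.
Solving gives x1 = 1.783, x3 = 0.8072.
Hence cost = 1.57·1.783 + 1.28·0.8072 = £3.8325.

£3.83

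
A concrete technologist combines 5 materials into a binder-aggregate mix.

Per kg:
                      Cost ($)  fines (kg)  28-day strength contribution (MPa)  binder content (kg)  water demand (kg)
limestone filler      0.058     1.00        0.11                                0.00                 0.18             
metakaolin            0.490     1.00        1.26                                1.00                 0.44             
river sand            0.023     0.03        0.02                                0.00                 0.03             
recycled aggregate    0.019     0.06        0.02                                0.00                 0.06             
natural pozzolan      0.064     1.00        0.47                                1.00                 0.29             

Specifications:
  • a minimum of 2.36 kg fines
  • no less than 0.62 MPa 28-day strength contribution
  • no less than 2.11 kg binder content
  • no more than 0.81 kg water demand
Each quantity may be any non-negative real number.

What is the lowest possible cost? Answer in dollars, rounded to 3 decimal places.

This is a linear program. Let x1 = kg of limestone filler, x2 = kg of metakaolin, x3 = kg of river sand, x4 = kg of recycled aggregate, x5 = kg of natural pozzolan.
Minimize 0.058x1 + 0.49x2 + 0.023x3 + 0.019x4 + 0.064x5 s.t.:
  1x1 + 1x2 + 0.03x3 + 0.06x4 + 1x5 ≥ 2.36   (fines)
  0.11x1 + 1.26x2 + 0.02x3 + 0.02x4 + 0.47x5 ≥ 0.62   (28-day strength contribution)
  1x2 + 1x5 ≥ 2.11   (binder content)
  0.18x1 + 0.44x2 + 0.03x3 + 0.06x4 + 0.29x5 ≤ 0.81   (water demand)
  x1, x2, x3, x4, x5 ≥ 0.
The minimum-cost mix takes nothing from metakaolin, river sand, recycled aggregate — only limestone filler, natural pozzolan. There the fines and binder content constraints are tight.
Optimal quantities: limestone filler = 0.25 kg, natural pozzolan = 2.11 kg.
Objective = 0.058·0.25 + 0.064·2.11 = 0.14954.

$0.150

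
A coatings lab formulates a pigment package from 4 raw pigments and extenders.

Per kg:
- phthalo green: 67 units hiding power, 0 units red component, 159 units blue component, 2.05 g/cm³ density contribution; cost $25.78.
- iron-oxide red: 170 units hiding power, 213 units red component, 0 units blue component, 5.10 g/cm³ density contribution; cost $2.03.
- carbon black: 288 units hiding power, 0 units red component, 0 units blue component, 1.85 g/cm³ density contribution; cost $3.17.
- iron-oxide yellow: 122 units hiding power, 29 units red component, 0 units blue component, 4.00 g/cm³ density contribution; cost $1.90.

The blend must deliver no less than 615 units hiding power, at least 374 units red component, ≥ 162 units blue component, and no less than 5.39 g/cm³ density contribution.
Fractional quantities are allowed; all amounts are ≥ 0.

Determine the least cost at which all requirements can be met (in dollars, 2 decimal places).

$32.56

Let x1 = kg of phthalo green, x2 = kg of iron-oxide red, x3 = kg of carbon black, x4 = kg of iron-oxide yellow.
min 25.78x1 + 2.03x2 + 3.17x3 + 1.9x4 s.t.:
  67x1 + 170x2 + 288x3 + 122x4 ≥ 615   (hiding power)
  213x2 + 29x4 ≥ 374   (red component)
  159x1 ≥ 162   (blue component)
  2.05x1 + 5.1x2 + 1.85x3 + 4x4 ≥ 5.39   (density contribution)
  x1, x2, x3, x4 ≥ 0.
The optimal basis is {phthalo green, iron-oxide red, carbon black}; iron-oxide yellow drops out. The hiding power, red component, blue component requirements are met with equality.
Optimal quantities: phthalo green = 1.0189 kg, iron-oxide red = 1.7559 kg, carbon black = 0.86194 kg.
Objective = 25.78·1.0189 + 2.03·1.7559 + 3.17·0.86194 = 32.5641.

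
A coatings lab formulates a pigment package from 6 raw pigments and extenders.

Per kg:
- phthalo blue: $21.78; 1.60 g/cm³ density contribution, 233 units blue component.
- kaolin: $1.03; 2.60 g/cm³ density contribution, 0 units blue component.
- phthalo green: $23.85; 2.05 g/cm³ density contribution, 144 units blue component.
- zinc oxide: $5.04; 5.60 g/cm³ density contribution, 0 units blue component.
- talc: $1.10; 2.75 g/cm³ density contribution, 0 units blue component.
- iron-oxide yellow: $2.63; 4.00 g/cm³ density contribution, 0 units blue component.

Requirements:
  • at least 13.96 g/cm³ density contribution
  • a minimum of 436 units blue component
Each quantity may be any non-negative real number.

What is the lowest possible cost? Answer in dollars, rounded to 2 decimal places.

Let x1 = kg of phthalo blue, x2 = kg of kaolin, x3 = kg of phthalo green, x4 = kg of zinc oxide, x5 = kg of talc, x6 = kg of iron-oxide yellow.
Minimise 21.78x1 + 1.03x2 + 23.85x3 + 5.04x4 + 1.1x5 + 2.63x6 s.t.:
  1.6x1 + 2.6x2 + 2.05x3 + 5.6x4 + 2.75x5 + 4x6 ≥ 13.96   (density contribution)
  233x1 + 144x3 ≥ 436   (blue component)
  x1, x2, x3, x4, x5, x6 ≥ 0.
At the optimum only phthalo blue, kaolin are positive (phthalo green, zinc oxide, talc, iron-oxide yellow = 0). The density contribution and blue component requirements are met with equality.
That vertex is x1 = 1.8712, x2 = 4.2177.
Cost = 21.78·1.8712 + 1.03·4.2177 = 45.0990.

$45.10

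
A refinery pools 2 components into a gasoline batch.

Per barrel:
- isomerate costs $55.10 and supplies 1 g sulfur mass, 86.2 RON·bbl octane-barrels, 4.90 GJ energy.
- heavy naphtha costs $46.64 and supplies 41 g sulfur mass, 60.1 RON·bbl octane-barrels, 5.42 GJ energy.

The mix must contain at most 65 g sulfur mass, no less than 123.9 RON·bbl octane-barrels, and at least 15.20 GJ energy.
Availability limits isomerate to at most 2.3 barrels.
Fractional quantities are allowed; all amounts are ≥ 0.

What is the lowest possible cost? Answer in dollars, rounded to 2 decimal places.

$148.72

Let x1 = barrels of isomerate, x2 = barrels of heavy naphtha.
Minimise 55.1x1 + 46.64x2 subject to:
  1x1 + 41x2 ≤ 65   (sulfur mass)
  86.2x1 + 60.1x2 ≥ 123.9   (octane-barrels)
  4.9x1 + 5.42x2 ≥ 15.2   (energy)
  x1 ≤ 2.3
  x1, x2 ≥ 0.
Both inputs are positive at the optimum. There the sulfur mass and energy constraints are tight.
Optimal quantities: isomerate = 1.3858 barrels, heavy naphtha = 1.5516 barrels.
Total cost: 55.1·1.3858 + 46.64·1.5516 = 148.7242.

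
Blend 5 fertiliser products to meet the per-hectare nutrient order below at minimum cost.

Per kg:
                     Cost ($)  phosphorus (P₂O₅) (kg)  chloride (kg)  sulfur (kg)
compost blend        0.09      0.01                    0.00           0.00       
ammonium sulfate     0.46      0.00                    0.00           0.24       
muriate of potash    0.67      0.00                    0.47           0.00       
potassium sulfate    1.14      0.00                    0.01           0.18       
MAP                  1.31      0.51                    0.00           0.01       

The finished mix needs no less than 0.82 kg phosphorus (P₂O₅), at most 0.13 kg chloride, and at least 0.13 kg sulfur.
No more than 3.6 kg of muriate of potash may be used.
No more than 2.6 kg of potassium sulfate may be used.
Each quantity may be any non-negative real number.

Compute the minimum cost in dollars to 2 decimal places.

$2.32

Set it up as a linear program. Let x1 = kg of compost blend, x2 = kg of ammonium sulfate, x3 = kg of muriate of potash, x4 = kg of potassium sulfate, x5 = kg of MAP.
Minimize 0.09x1 + 0.46x2 + 0.67x3 + 1.14x4 + 1.31x5 with:
  0.01x1 + 0.51x5 ≥ 0.82   (phosphorus (P₂O₅))
  0.47x3 + 0.01x4 ≤ 0.13   (chloride)
  0.24x2 + 0.18x4 + 0.01x5 ≥ 0.13   (sulfur)
  x3 ≤ 3.6
  x4 ≤ 2.6
  x1, x2, x3, x4, x5 ≥ 0.
The optimal basis is {ammonium sulfate, MAP}; compost blend, muriate of potash, potassium sulfate drop out. Binding constraints: phosphorus (P₂O₅) and sulfur.
Optimal quantities: ammonium sulfate = 0.4747 kg, MAP = 1.608 kg.
Total cost: 0.46·0.4747 + 1.31·1.608 = 2.3248.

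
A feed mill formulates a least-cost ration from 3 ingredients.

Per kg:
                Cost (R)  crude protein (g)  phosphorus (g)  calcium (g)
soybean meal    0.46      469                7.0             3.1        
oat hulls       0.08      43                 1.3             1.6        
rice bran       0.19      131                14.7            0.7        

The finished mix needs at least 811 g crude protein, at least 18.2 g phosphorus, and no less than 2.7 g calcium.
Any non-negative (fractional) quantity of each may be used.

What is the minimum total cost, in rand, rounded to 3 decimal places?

R0.825

Let x1 = kg of soybean meal, x2 = kg of oat hulls, x3 = kg of rice bran.
Minimise 0.46x1 + 0.08x2 + 0.19x3 subject to:
  469x1 + 43x2 + 131x3 ≥ 811   (crude protein)
  7x1 + 1.3x2 + 14.7x3 ≥ 18.2   (phosphorus)
  3.1x1 + 1.6x2 + 0.7x3 ≥ 2.7   (calcium)
  x1, x2, x3 ≥ 0.
The minimum-cost mix takes nothing from oat hulls — only soybean meal, rice bran. The crude protein and phosphorus requirements are met with equality.
That vertex is x1 = 1.596, x3 = 0.4783.
Objective = 0.46·1.596 + 0.19·0.4783 = 0.82504.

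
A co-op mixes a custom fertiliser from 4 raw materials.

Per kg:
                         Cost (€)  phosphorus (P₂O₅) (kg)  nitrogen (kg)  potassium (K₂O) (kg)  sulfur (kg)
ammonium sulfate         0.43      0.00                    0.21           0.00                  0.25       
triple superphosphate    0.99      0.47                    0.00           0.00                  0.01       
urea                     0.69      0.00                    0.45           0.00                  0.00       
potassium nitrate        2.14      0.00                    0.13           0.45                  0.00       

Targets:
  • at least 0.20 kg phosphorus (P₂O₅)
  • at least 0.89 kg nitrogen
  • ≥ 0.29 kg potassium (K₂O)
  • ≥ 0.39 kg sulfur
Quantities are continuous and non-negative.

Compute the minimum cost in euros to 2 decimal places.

€3.20

This is a linear program. Let x1 = kg of ammonium sulfate, x2 = kg of triple superphosphate, x3 = kg of urea, x4 = kg of potassium nitrate.
Minimise 0.43x1 + 0.99x2 + 0.69x3 + 2.14x4 s.t.:
  0.47x2 ≥ 0.2   (phosphorus (P₂O₅))
  0.21x1 + 0.45x3 + 0.13x4 ≥ 0.89   (nitrogen)
  0.45x4 ≥ 0.29   (potassium (K₂O))
  0.25x1 + 0.01x2 ≥ 0.39   (sulfur)
  x1, x2, x3, x4 ≥ 0.
All 4 inputs are positive at the optimum. The phosphorus (P₂O₅), nitrogen, potassium (K₂O), sulfur requirements are met with equality.
Solving gives x1 = 1.543, x2 = 0.4255, x3 = 1.072, x4 = 0.6444.
Objective = 0.43·1.543 + 0.99·0.4255 + 0.69·1.072 + 2.14·0.6444 = 3.2034.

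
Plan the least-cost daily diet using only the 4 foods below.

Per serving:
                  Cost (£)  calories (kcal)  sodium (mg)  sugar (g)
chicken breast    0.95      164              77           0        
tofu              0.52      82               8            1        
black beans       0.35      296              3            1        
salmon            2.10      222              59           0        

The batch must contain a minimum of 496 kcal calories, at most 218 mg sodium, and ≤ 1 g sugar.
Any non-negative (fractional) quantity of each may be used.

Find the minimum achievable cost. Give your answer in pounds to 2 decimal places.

Set it up as a linear program. Let x1 = servings of chicken breast, x2 = servings of tofu, x3 = servings of black beans, x4 = servings of salmon.
Minimise 0.95x1 + 0.52x2 + 0.35x3 + 2.1x4 s.t.:
  164x1 + 82x2 + 296x3 + 222x4 ≥ 496   (calories)
  77x1 + 8x2 + 3x3 + 59x4 ≤ 218   (sodium)
  1x2 + 1x3 ≤ 1   (sugar)
  x1, x2, x3, x4 ≥ 0.
The optimal basis is {chicken breast, black beans}; tofu, salmon drop out. Binding constraints: calories and sugar.
Optimal quantities: chicken breast = 1.22 servings, black beans = 1 serving.
Objective = 0.95·1.22 + 0.35·1 = 1.5090.

£1.51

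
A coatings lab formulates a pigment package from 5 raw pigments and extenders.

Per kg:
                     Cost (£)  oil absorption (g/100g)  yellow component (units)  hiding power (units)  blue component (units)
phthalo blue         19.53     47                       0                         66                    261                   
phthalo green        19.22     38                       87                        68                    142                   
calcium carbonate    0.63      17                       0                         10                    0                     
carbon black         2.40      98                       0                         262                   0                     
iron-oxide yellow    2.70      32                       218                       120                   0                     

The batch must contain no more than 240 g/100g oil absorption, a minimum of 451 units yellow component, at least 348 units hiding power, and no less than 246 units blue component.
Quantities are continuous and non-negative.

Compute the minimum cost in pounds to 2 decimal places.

£24.34

Let x1 = kg of phthalo blue, x2 = kg of phthalo green, x3 = kg of calcium carbonate, x4 = kg of carbon black, x5 = kg of iron-oxide yellow.
min 19.53x1 + 19.22x2 + 0.63x3 + 2.4x4 + 2.7x5 with:
  47x1 + 38x2 + 17x3 + 98x4 + 32x5 ≤ 240   (oil absorption)
  87x2 + 218x5 ≥ 451   (yellow component)
  66x1 + 68x2 + 10x3 + 262x4 + 120x5 ≥ 348   (hiding power)
  261x1 + 142x2 ≥ 246   (blue component)
  x1, x2, x3, x4, x5 ≥ 0.
At the optimum only phthalo blue, carbon black, iron-oxide yellow are positive (phthalo green, calcium carbonate = 0). Binding constraints: yellow component, hiding power, blue component.
Optimal quantities: phthalo blue = 0.9425 kg, carbon black = 0.1433 kg, iron-oxide yellow = 2.069 kg.
Cost = 19.53·0.9425 + 2.4·0.1433 + 2.7·2.069 = 24.3372.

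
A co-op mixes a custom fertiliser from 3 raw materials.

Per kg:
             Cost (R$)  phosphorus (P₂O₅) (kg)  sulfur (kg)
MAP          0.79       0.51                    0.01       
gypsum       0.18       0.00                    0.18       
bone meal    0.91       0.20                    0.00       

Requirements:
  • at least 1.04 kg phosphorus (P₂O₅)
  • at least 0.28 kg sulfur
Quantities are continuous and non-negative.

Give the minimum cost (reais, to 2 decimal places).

This is a linear program. Let x1 = kg of MAP, x2 = kg of gypsum, x3 = kg of bone meal.
Minimise 0.79x1 + 0.18x2 + 0.91x3 s.t.:
  0.51x1 + 0.2x3 ≥ 1.04   (phosphorus (P₂O₅))
  0.01x1 + 0.18x2 ≥ 0.28   (sulfur)
  x1, x2, x3 ≥ 0.
The minimum-cost mix takes nothing from bone meal — only MAP, gypsum. There the phosphorus (P₂O₅) and sulfur constraints are tight.
So MAP = 2.039 kg, gypsum = 1.442 kg.
Total cost: 0.79·2.039 + 0.18·1.442 = 1.8704.

R$1.87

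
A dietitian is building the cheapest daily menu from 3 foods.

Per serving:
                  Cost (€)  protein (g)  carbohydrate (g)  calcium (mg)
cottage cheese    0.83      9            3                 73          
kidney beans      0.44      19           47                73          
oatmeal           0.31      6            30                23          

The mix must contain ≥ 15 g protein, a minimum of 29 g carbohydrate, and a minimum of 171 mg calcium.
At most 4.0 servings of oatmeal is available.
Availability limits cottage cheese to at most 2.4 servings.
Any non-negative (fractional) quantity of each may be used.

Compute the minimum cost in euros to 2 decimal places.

This is a linear program. Let x1 = servings of cottage cheese, x2 = servings of kidney beans, x3 = servings of oatmeal.
min 0.83x1 + 0.44x2 + 0.31x3 subject to:
  9x1 + 19x2 + 6x3 ≥ 15   (protein)
  3x1 + 47x2 + 30x3 ≥ 29   (carbohydrate)
  73x1 + 73x2 + 23x3 ≥ 171   (calcium)
  x3 ≤ 4
  x1 ≤ 2.4
  x1, x2, x3 ≥ 0.
The optimal basis is {kidney beans}; cottage cheese, oatmeal drop out. There the calcium constraint is tight.
That vertex is x2 = 2.342.
Hence cost = 0.44·2.342 = €1.0305.

€1.03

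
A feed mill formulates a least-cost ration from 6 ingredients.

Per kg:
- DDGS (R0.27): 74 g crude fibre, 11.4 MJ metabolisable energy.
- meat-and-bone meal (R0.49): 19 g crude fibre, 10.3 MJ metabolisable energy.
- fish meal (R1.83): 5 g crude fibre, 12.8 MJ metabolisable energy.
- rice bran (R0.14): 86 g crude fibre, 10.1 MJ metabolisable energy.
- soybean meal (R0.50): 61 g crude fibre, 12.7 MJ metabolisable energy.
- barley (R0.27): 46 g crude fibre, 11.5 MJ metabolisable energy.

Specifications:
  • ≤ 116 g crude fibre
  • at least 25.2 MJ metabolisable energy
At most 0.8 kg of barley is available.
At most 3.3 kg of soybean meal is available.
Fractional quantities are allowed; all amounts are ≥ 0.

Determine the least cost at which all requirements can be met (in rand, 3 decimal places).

R0.722

Set it up as a linear program. Let x1 = kg of DDGS, x2 = kg of meat-and-bone meal, x3 = kg of fish meal, x4 = kg of rice bran, x5 = kg of soybean meal, x6 = kg of barley.
Minimise 0.27x1 + 0.49x2 + 1.83x3 + 0.14x4 + 0.5x5 + 0.27x6 s.t.:
  74x1 + 19x2 + 5x3 + 86x4 + 61x5 + 46x6 ≤ 116   (crude fibre)
  11.4x1 + 10.3x2 + 12.8x3 + 10.1x4 + 12.7x5 + 11.5x6 ≥ 25.2   (metabolisable energy)
  x6 ≤ 0.8
  x5 ≤ 3.3
  x1, x2, x3, x4, x5, x6 ≥ 0.
The cheapest feasible vertex uses only DDGS, meat-and-bone meal, barley; fish meal, rice bran, soybean meal are not used. There the crude fibre, metabolisable energy, the barley cap constraints are tight.
Solving gives x1 = 0.938, x2 = 0.5152, x6 = 0.8.
Total cost: 0.27·0.938 + 0.49·0.5152 + 0.27·0.8 = 0.72171.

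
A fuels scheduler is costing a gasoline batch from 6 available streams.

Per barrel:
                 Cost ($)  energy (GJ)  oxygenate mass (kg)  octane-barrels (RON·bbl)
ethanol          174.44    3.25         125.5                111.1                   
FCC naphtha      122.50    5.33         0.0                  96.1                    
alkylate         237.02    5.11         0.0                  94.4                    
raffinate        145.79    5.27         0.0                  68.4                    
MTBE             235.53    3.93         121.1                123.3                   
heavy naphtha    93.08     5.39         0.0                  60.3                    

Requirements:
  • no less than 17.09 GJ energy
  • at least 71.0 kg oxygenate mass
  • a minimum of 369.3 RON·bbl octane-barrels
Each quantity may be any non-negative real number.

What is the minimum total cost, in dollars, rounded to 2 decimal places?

$489.32

Set it up as a linear program. Let x1 = barrels of ethanol, x2 = barrels of FCC naphtha, x3 = barrels of alkylate, x4 = barrels of raffinate, x5 = barrels of MTBE, x6 = barrels of heavy naphtha.
Minimize 174.44x1 + 122.5x2 + 237.02x3 + 145.79x4 + 235.53x5 + 93.08x6 s.t.:
  3.25x1 + 5.33x2 + 5.11x3 + 5.27x4 + 3.93x5 + 5.39x6 ≥ 17.09   (energy)
  125.5x1 + 121.1x5 ≥ 71   (oxygenate mass)
  111.1x1 + 96.1x2 + 94.4x3 + 68.4x4 + 123.3x5 + 60.3x6 ≥ 369.3   (octane-barrels)
  x1, x2, x3, x4, x5, x6 ≥ 0.
At the optimum only ethanol, FCC naphtha are positive (alkylate, raffinate, MTBE, heavy naphtha = 0). The oxygenate mass and octane-barrels requirements are met with equality.
That vertex is x1 = 0.56574, x2 = 3.1888.
Total cost: 174.44·0.56574 + 122.5·3.1888 = 489.3157.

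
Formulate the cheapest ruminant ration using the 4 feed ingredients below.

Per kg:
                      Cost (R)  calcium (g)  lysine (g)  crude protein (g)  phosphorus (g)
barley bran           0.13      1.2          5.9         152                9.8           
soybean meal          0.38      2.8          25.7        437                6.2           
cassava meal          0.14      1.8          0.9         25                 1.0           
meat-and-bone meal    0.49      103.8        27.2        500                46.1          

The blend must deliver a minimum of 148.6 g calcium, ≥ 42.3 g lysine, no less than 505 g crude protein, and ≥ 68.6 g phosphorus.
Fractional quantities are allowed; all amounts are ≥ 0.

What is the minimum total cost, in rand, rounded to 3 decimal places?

Treat it as an LP. Let x1 = kg of barley bran, x2 = kg of soybean meal, x3 = kg of cassava meal, x4 = kg of meat-and-bone meal.
Minimise 0.13x1 + 0.38x2 + 0.14x3 + 0.49x4 subject to:
  1.2x1 + 2.8x2 + 1.8x3 + 103.8x4 ≥ 148.6   (calcium)
  5.9x1 + 25.7x2 + 0.9x3 + 27.2x4 ≥ 42.3   (lysine)
  152x1 + 437x2 + 25x3 + 500x4 ≥ 505   (crude protein)
  9.8x1 + 6.2x2 + 1x3 + 46.1x4 ≥ 68.6   (phosphorus)
  x1, x2, x3, x4 ≥ 0.
The cheapest feasible vertex uses only soybean meal, meat-and-bone meal; barley bran, cassava meal are not used. Binding constraints: lysine and phosphorus.
Solving gives x2 = 0.08277, x4 = 1.477.
Objective = 0.38·0.08277 + 0.49·1.477 = 0.75518.

R0.755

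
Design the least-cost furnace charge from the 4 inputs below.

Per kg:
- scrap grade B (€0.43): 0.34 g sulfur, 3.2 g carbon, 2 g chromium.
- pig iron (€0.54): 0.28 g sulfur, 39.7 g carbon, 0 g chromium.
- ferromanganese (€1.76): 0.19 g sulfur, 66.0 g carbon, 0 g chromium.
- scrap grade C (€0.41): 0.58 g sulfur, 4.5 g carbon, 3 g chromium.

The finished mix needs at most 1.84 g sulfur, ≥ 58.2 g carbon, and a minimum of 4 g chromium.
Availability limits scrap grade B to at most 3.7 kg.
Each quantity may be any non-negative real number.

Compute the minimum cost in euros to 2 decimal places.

Let x1 = kg of scrap grade B, x2 = kg of pig iron, x3 = kg of ferromanganese, x4 = kg of scrap grade C.
Minimise 0.43x1 + 0.54x2 + 1.76x3 + 0.41x4 with:
  0.34x1 + 0.28x2 + 0.19x3 + 0.58x4 ≤ 1.84   (sulfur)
  3.2x1 + 39.7x2 + 66x3 + 4.5x4 ≥ 58.2   (carbon)
  2x1 + 3x4 ≥ 4   (chromium)
  x1 ≤ 3.7
  x1, x2, x3, x4 ≥ 0.
The minimum-cost mix takes nothing from scrap grade B, ferromanganese — only pig iron, scrap grade C. There the carbon and chromium constraints are tight.
Solving gives x2 = 1.315, x4 = 1.333.
Cost = 0.54·1.315 + 0.41·1.333 = 1.2566.

€1.26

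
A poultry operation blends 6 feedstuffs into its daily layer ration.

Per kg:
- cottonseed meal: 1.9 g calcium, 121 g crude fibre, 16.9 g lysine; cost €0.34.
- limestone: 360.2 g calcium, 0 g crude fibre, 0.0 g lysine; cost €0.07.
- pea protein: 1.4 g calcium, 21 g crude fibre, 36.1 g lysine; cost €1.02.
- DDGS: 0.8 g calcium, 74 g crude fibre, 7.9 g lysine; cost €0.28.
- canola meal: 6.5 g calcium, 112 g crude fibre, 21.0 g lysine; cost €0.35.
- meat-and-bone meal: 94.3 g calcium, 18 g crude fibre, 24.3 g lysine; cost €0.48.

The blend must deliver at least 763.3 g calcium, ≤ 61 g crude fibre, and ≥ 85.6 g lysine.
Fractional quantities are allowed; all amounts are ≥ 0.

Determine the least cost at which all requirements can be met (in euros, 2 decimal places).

€1.91

Let x1 = kg of cottonseed meal, x2 = kg of limestone, x3 = kg of pea protein, x4 = kg of DDGS, x5 = kg of canola meal, x6 = kg of meat-and-bone meal.
Minimise 0.34x1 + 0.07x2 + 1.02x3 + 0.28x4 + 0.35x5 + 0.48x6 with:
  1.9x1 + 360.2x2 + 1.4x3 + 0.8x4 + 6.5x5 + 94.3x6 ≥ 763.3   (calcium)
  121x1 + 21x3 + 74x4 + 112x5 + 18x6 ≤ 61   (crude fibre)
  16.9x1 + 36.1x3 + 7.9x4 + 21x5 + 24.3x6 ≥ 85.6   (lysine)
  x1, x2, x3, x4, x5, x6 ≥ 0.
The minimum-cost mix takes nothing from cottonseed meal, DDGS, canola meal — only limestone, pea protein, meat-and-bone meal. There the calcium, crude fibre, lysine constraints are tight.
So limestone = 1.358 kg, pea protein = 0.4194 kg, meat-and-bone meal = 2.9 kg.
Objective = 0.07·1.358 + 1.02·0.4194 + 0.48·2.9 = 1.9148.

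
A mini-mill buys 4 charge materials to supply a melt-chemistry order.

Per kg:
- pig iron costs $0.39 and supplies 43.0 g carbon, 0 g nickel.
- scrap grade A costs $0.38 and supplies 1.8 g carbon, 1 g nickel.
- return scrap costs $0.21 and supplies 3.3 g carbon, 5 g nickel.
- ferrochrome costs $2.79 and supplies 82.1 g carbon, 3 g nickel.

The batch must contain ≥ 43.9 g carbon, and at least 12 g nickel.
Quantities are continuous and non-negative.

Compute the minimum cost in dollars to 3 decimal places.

$0.830

Let x1 = kg of pig iron, x2 = kg of scrap grade A, x3 = kg of return scrap, x4 = kg of ferrochrome.
Minimize 0.39x1 + 0.38x2 + 0.21x3 + 2.79x4 with:
  43x1 + 1.8x2 + 3.3x3 + 82.1x4 ≥ 43.9   (carbon)
  1x2 + 5x3 + 3x4 ≥ 12   (nickel)
  x1, x2, x3, x4 ≥ 0.
The optimal basis is {pig iron, return scrap}; scrap grade A, ferrochrome drop out. There the carbon and nickel constraints are tight.
That vertex is x1 = 0.8367, x3 = 2.4.
Cost = 0.39·0.8367 + 0.21·2.4 = 0.83031.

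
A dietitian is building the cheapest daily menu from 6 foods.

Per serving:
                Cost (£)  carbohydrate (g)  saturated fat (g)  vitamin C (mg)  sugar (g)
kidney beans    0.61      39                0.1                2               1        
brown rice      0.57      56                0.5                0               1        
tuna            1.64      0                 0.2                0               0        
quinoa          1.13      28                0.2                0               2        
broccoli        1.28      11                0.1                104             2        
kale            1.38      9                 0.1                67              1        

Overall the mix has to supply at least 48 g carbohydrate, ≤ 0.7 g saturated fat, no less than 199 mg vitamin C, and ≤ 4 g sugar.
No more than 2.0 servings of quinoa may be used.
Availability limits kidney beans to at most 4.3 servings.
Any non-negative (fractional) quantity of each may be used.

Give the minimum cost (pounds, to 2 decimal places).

Let x1 = servings of kidney beans, x2 = servings of brown rice, x3 = servings of tuna, x4 = servings of quinoa, x5 = servings of broccoli, x6 = servings of kale.
Minimize 0.61x1 + 0.57x2 + 1.64x3 + 1.13x4 + 1.28x5 + 1.38x6 s.t.:
  39x1 + 56x2 + 28x4 + 11x5 + 9x6 ≥ 48   (carbohydrate)
  0.1x1 + 0.5x2 + 0.2x3 + 0.2x4 + 0.1x5 + 0.1x6 ≤ 0.7   (saturated fat)
  2x1 + 104x5 + 67x6 ≥ 199   (vitamin C)
  1x1 + 1x2 + 2x4 + 2x5 + 1x6 ≤ 4   (sugar)
  x4 ≤ 2
  x1 ≤ 4.3
  x1, x2, x3, x4, x5, x6 ≥ 0.
The cheapest feasible vertex uses only brown rice, broccoli, kale; kidney beans, tuna, quinoa are not used. Binding constraints: carbohydrate, vitamin C, sugar.
Optimal quantities: brown rice = 0.4486 servings, broccoli = 1.298 servings, kale = 0.9553 servings.
Hence cost = 0.57·0.4486 + 1.28·1.298 + 1.38·0.9553 = £3.2355.

£3.24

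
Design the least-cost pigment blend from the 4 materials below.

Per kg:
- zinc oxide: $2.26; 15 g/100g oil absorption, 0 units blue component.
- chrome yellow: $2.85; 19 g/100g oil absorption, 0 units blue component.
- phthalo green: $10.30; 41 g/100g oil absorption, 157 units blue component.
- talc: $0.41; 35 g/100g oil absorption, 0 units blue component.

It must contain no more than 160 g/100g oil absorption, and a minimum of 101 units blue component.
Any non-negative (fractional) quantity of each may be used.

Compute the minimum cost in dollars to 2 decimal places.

Treat it as an LP. Let x1 = kg of zinc oxide, x2 = kg of chrome yellow, x3 = kg of phthalo green, x4 = kg of talc.
min 2.26x1 + 2.85x2 + 10.3x3 + 0.41x4 with:
  15x1 + 19x2 + 41x3 + 35x4 ≤ 160   (oil absorption)
  157x3 ≥ 101   (blue component)
  x1, x2, x3, x4 ≥ 0.
At the optimum only phthalo green is positive (zinc oxide, chrome yellow, talc = 0). There the blue component constraint is tight.
So phthalo green = 0.6433 kg.
Total cost: 10.3·0.6433 = 6.6260.

$6.63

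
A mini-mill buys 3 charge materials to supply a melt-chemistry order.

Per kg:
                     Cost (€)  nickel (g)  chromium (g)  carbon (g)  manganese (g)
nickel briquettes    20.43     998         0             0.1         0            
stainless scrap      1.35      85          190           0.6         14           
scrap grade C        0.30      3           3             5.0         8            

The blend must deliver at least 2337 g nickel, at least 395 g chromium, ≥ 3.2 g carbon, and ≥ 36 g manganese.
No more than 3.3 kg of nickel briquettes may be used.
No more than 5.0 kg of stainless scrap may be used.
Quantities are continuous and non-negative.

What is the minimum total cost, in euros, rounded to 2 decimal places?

Set it up as a linear program. Let x1 = kg of nickel briquettes, x2 = kg of stainless scrap, x3 = kg of scrap grade C.
Minimise 20.43x1 + 1.35x2 + 0.3x3 s.t.:
  998x1 + 85x2 + 3x3 ≥ 2337   (nickel)
  190x2 + 3x3 ≥ 395   (chromium)
  0.1x1 + 0.6x2 + 5x3 ≥ 3.2   (carbon)
  14x2 + 8x3 ≥ 36   (manganese)
  x1 ≤ 3.3
  x2 ≤ 5
  x1, x2, x3 ≥ 0.
All 3 inputs are positive at the optimum. There the nickel, carbon, the stainless scrap cap constraints are tight.
Solving gives x1 = 1.916, x2 = 5, x3 = 0.001683.
Objective = 20.43·1.916 + 1.35·5 + 0.3·0.001683 = 45.8944.

€45.89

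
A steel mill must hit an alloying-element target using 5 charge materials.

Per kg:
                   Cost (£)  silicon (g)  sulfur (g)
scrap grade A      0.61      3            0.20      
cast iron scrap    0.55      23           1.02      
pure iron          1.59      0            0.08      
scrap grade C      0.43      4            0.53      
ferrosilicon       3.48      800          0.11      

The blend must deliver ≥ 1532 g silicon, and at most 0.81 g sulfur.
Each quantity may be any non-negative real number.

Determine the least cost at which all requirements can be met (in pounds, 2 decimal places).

£6.66

Treat it as an LP. Let x1 = kg of scrap grade A, x2 = kg of cast iron scrap, x3 = kg of pure iron, x4 = kg of scrap grade C, x5 = kg of ferrosilicon.
Minimize 0.61x1 + 0.55x2 + 1.59x3 + 0.43x4 + 3.48x5 subject to:
  3x1 + 23x2 + 4x4 + 800x5 ≥ 1532   (silicon)
  0.2x1 + 1.02x2 + 0.08x3 + 0.53x4 + 0.11x5 ≤ 0.81   (sulfur)
  x1, x2, x3, x4, x5 ≥ 0.
The optimal basis is {ferrosilicon}; scrap grade A, cast iron scrap, pure iron, scrap grade C drop out. The silicon requirement is met with equality.
That vertex is x5 = 1.915.
Total cost: 3.48·1.915 = 6.6642.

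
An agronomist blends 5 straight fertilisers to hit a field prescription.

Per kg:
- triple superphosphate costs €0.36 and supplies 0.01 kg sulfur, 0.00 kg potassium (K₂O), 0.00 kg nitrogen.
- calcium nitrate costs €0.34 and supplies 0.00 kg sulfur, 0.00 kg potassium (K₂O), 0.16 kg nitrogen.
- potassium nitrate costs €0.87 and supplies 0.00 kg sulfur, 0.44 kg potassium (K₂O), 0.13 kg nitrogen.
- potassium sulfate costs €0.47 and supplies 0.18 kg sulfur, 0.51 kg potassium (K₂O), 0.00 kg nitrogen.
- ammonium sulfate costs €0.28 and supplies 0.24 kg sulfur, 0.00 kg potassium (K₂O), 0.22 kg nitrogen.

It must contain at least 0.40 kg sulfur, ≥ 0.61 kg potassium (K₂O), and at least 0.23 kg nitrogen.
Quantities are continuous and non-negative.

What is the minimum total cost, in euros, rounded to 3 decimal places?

€0.855

Treat it as an LP. Let x1 = kg of triple superphosphate, x2 = kg of calcium nitrate, x3 = kg of potassium nitrate, x4 = kg of potassium sulfate, x5 = kg of ammonium sulfate.
Minimize 0.36x1 + 0.34x2 + 0.87x3 + 0.47x4 + 0.28x5 with:
  0.01x1 + 0.18x4 + 0.24x5 ≥ 0.4   (sulfur)
  0.44x3 + 0.51x4 ≥ 0.61   (potassium (K₂O))
  0.16x2 + 0.13x3 + 0.22x5 ≥ 0.23   (nitrogen)
  x1, x2, x3, x4, x5 ≥ 0.
The optimal basis is {potassium sulfate, ammonium sulfate}; triple superphosphate, calcium nitrate, potassium nitrate drop out. Binding constraints: potassium (K₂O) and nitrogen.
That vertex is x4 = 1.196, x5 = 1.045.
Hence cost = 0.47·1.196 + 0.28·1.045 = €0.85472.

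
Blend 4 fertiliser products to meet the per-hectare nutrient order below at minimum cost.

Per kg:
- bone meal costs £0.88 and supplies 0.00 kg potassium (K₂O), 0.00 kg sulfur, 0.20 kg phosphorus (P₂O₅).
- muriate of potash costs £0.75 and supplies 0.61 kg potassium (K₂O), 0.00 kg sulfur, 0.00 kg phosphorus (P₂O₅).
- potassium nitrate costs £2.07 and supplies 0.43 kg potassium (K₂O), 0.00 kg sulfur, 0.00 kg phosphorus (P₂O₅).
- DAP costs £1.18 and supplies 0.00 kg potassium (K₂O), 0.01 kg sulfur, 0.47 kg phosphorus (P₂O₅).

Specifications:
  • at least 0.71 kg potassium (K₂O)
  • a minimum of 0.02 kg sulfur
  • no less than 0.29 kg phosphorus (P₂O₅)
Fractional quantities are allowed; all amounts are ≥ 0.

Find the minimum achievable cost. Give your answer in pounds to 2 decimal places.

£3.23

This is a linear program. Let x1 = kg of bone meal, x2 = kg of muriate of potash, x3 = kg of potassium nitrate, x4 = kg of DAP.
min 0.88x1 + 0.75x2 + 2.07x3 + 1.18x4 with:
  0.61x2 + 0.43x3 ≥ 0.71   (potassium (K₂O))
  0.01x4 ≥ 0.02   (sulfur)
  0.2x1 + 0.47x4 ≥ 0.29   (phosphorus (P₂O₅))
  x1, x2, x3, x4 ≥ 0.
At the optimum only muriate of potash, DAP are positive (bone meal, potassium nitrate = 0). The potassium (K₂O) and sulfur requirements are met with equality.
Solving gives x2 = 1.164, x4 = 2.
Hence cost = 0.75·1.164 + 1.18·2 = £3.2330.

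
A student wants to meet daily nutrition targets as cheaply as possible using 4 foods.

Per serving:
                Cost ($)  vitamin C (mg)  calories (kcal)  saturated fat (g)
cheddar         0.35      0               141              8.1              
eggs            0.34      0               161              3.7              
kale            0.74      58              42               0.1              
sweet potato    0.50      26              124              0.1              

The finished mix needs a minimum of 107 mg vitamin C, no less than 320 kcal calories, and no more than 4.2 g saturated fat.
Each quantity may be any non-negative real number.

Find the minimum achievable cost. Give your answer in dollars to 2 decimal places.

Let x1 = servings of cheddar, x2 = servings of eggs, x3 = servings of kale, x4 = servings of sweet potato.
Minimize 0.35x1 + 0.34x2 + 0.74x3 + 0.5x4 with:
  58x3 + 26x4 ≥ 107   (vitamin C)
  141x1 + 161x2 + 42x3 + 124x4 ≥ 320   (calories)
  8.1x1 + 3.7x2 + 0.1x3 + 0.1x4 ≤ 4.2   (saturated fat)
  x1, x2, x3, x4 ≥ 0.
The minimum-cost mix takes nothing from cheddar, eggs — only kale, sweet potato. There the vitamin C and calories constraints are tight.
That vertex is x3 = 0.8111, x4 = 2.306.
Cost = 0.74·0.8111 + 0.5·2.306 = 1.7532.

$1.75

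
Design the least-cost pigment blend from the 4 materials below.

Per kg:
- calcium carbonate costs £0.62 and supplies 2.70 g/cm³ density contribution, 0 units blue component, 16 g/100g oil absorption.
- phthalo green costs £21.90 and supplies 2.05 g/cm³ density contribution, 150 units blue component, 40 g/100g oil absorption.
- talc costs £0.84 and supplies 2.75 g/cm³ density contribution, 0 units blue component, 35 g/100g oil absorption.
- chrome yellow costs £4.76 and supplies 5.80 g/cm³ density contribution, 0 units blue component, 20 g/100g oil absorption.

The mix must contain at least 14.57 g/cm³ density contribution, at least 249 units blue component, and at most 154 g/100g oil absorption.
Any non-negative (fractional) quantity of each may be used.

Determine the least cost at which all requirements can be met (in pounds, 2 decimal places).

£38.92

Let x1 = kg of calcium carbonate, x2 = kg of phthalo green, x3 = kg of talc, x4 = kg of chrome yellow.
min 0.62x1 + 21.9x2 + 0.84x3 + 4.76x4 with:
  2.7x1 + 2.05x2 + 2.75x3 + 5.8x4 ≥ 14.57   (density contribution)
  150x2 ≥ 249   (blue component)
  16x1 + 40x2 + 35x3 + 20x4 ≤ 154   (oil absorption)
  x1, x2, x3, x4 ≥ 0.
The minimum-cost mix takes nothing from talc, chrome yellow — only calcium carbonate, phthalo green. The density contribution and blue component requirements are met with equality.
Optimal quantities: calcium carbonate = 4.136 kg, phthalo green = 1.66 kg.
Total cost: 0.62·4.136 + 21.9·1.66 = 38.9183.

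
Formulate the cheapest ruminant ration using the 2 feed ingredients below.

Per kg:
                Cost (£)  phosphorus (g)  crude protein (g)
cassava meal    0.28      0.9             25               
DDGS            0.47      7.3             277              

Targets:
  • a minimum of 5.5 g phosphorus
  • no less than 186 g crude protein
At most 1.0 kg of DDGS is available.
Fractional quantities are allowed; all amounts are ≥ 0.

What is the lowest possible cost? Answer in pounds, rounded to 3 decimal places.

Let x1 = kg of cassava meal, x2 = kg of DDGS.
Minimise 0.28x1 + 0.47x2 subject to:
  0.9x1 + 7.3x2 ≥ 5.5   (phosphorus)
  25x1 + 277x2 ≥ 186   (crude protein)
  x2 ≤ 1
  x1, x2 ≥ 0.
The cheapest feasible vertex uses only DDGS; cassava meal is not used. There the phosphorus constraint is tight.
So DDGS = 0.7534 kg.
Hence cost = 0.47·0.7534 = £0.35410.

£0.354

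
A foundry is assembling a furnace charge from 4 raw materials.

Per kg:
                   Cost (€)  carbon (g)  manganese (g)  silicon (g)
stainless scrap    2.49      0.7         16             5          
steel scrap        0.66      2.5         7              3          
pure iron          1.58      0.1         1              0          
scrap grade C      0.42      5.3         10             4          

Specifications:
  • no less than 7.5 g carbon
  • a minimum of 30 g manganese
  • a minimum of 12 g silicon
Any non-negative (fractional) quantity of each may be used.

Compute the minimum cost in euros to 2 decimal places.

Let x1 = kg of stainless scrap, x2 = kg of steel scrap, x3 = kg of pure iron, x4 = kg of scrap grade C.
Minimise 2.49x1 + 0.66x2 + 1.58x3 + 0.42x4 subject to:
  0.7x1 + 2.5x2 + 0.1x3 + 5.3x4 ≥ 7.5   (carbon)
  16x1 + 7x2 + 1x3 + 10x4 ≥ 30   (manganese)
  5x1 + 3x2 + 4x4 ≥ 12   (silicon)
  x1, x2, x3, x4 ≥ 0.
The minimum-cost mix takes nothing from stainless scrap, steel scrap, pure iron — only scrap grade C. Binding constraints: manganese and silicon.
Solving gives x4 = 3.
Cost = 0.42·3 = 1.2600.

€1.26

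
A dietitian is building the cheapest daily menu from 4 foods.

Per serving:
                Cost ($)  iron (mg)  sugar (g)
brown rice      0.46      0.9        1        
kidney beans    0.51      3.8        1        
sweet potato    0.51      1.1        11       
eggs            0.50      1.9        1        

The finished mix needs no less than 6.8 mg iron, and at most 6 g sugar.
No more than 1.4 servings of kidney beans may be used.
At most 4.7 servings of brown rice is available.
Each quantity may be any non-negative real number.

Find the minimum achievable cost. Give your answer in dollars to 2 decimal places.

$1.10

This is a linear program. Let x1 = servings of brown rice, x2 = servings of kidney beans, x3 = servings of sweet potato, x4 = servings of eggs.
Minimise 0.46x1 + 0.51x2 + 0.51x3 + 0.5x4 s.t.:
  0.9x1 + 3.8x2 + 1.1x3 + 1.9x4 ≥ 6.8   (iron)
  1x1 + 1x2 + 11x3 + 1x4 ≤ 6   (sugar)
  x2 ≤ 1.4
  x1 ≤ 4.7
  x1, x2, x3, x4 ≥ 0.
The optimal basis is {kidney beans, eggs}; brown rice, sweet potato drop out. Binding constraints: iron and the kidney beans cap.
So kidney beans = 1.4 servings, eggs = 0.7789 servings.
Hence cost = 0.51·1.4 + 0.5·0.7789 = $1.1035.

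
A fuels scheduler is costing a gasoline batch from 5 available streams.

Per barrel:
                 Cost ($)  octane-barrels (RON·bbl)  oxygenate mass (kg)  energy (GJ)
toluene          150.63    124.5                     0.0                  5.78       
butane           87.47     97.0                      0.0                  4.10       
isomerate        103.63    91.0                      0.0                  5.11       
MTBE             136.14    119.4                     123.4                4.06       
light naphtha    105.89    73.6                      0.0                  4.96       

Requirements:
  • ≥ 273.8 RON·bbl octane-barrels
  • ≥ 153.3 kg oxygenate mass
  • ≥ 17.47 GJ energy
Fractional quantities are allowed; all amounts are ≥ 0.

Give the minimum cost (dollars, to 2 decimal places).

Set it up as a linear program. Let x1 = barrels of toluene, x2 = barrels of butane, x3 = barrels of isomerate, x4 = barrels of MTBE, x5 = barrels of light naphtha.
min 150.63x1 + 87.47x2 + 103.63x3 + 136.14x4 + 105.89x5 with:
  124.5x1 + 97x2 + 91x3 + 119.4x4 + 73.6x5 ≥ 273.8   (octane-barrels)
  123.4x4 ≥ 153.3   (oxygenate mass)
  5.78x1 + 4.1x2 + 5.11x3 + 4.06x4 + 4.96x5 ≥ 17.47   (energy)
  x1, x2, x3, x4, x5 ≥ 0.
At the optimum only isomerate, MTBE are positive (toluene, butane, light naphtha = 0). Binding constraints: oxygenate mass and energy.
Solving gives x3 = 2.4318, x4 = 1.2423.
Total cost: 103.63·2.4318 + 136.14·1.2423 = 421.1342.

$421.13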